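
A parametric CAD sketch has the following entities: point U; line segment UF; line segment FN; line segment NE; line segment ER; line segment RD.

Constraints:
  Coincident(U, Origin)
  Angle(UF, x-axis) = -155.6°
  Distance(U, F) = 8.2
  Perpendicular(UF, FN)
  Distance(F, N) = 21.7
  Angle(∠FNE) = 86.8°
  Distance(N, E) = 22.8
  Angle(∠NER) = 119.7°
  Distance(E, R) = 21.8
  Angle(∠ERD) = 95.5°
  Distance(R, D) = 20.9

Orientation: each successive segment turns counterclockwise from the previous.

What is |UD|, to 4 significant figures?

12.10

U is at the origin; UF runs at -155.6° with length 8.2, so F = (-7.468, -3.387). UF ⟂ FN, so FN runs at -65.60°; with |FN| = 21.7, N = (1.497, -23.15). ∠FNE = 86.8° gives NE at 27.60° from the x-axis; with |NE| = 22.8, E = (21.70, -12.59). ∠NER = 119.7° gives ER at 87.90° from the x-axis; with |ER| = 21.8, R = (22.50, 9.199). ∠ERD = 95.5° gives RD at 172.4° from the x-axis; with |RD| = 20.9, D = (1.785, 11.96). Then |UD| = |D − U| = 12.10.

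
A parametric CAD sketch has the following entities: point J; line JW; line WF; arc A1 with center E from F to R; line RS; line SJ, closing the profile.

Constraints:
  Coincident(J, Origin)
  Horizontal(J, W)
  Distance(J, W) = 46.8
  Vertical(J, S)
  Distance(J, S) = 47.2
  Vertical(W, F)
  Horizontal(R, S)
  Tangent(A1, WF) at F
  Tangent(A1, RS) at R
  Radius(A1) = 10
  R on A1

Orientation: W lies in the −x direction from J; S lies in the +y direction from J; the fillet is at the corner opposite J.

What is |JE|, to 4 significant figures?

52.33

J is at the origin; JW is horizontal with |JW| = 46.8 and W on the −x side, so W = (-46.80, 0.000). JS is vertical with |JS| = 47.2 and S on the +y side, so S = (0.000, 47.20). The virtual corner opposite J is at (-46.80, 47.20). The tangent condition forces EF to be normal to WF and A1 meets RS tangentially, so ER is at right angles to RS, with radius 10.0, so the center E sits 10.0 in from both sides at E = (-36.80, 37.20). Then |JE| = |E − J| = 52.33.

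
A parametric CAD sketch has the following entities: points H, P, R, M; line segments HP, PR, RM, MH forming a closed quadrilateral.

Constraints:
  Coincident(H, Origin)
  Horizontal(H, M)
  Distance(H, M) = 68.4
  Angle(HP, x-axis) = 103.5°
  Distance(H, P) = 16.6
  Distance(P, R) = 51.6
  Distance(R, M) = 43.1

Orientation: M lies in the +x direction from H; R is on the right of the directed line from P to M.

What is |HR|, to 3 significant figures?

38.0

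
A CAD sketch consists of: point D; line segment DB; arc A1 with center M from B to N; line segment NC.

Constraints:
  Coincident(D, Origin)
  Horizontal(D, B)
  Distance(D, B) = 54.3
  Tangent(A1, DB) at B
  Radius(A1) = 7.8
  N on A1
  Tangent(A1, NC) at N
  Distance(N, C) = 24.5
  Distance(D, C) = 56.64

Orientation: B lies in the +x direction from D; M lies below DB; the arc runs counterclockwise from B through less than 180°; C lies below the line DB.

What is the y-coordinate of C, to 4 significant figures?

-32.31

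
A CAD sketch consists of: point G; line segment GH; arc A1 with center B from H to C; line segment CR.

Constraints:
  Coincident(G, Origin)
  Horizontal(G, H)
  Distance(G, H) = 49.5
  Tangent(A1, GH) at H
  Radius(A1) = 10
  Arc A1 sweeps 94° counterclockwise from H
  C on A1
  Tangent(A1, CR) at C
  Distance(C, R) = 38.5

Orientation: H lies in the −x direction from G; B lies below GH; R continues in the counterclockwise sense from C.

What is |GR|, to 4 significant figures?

75.08

On A1, H sits at bearing 90° from B; a 94° counterclockwise sweep puts C at bearing 184°, so C = B + 10.0·(cos 184°, sin 184°) = (-59.48, -10.70). Since A1 is tangent to CR there, BC ⟂ CR, so CR runs along (−sin 184°, cos 184°); with |CR| = 38.5, R = (-56.79, -49.10). Then |GR| = |R − G| = 75.08.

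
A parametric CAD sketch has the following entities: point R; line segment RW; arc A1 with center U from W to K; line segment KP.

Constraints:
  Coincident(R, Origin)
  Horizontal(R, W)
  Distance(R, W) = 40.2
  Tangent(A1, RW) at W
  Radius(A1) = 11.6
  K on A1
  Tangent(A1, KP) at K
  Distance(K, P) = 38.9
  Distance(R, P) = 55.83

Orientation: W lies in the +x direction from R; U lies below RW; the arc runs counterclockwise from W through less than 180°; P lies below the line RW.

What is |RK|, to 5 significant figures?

30.580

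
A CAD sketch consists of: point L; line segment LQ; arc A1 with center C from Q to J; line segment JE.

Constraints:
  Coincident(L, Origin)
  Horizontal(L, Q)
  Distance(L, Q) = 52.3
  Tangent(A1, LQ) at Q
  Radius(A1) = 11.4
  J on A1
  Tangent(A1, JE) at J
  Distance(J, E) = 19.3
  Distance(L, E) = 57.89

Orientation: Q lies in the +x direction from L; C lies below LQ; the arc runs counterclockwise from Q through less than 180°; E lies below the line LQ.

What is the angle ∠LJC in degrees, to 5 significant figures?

142.35°

Checks: |CJ| = 11.40 ✓; ∠(CJ, JE) = 90.00° ✓; |JE| = 19.30 ✓; |LE| = 57.89 ✓.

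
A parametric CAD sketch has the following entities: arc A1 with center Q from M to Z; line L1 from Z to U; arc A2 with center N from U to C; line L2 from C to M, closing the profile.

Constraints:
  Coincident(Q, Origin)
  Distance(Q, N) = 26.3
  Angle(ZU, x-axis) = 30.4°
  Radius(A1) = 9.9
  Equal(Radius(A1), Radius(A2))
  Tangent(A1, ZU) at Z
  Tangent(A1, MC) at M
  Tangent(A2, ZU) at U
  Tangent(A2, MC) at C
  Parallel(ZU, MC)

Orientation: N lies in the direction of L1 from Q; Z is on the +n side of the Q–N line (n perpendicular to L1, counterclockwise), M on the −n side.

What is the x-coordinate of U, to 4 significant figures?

17.67

The slot axis is L1's direction at 30.4°, so u = (cos 30.4°, sin 30.4°) = (0.8625, 0.5060) and n = (−sin 30.4°, cos 30.4°) = (-0.5060, 0.8625). Q is at the origin and N lies 26.3 along u from Q, so N = 26.3·u = (22.68, 13.31). Tangency of A1 to both parallel lines with radius 9.9 puts Z and M at Q ± 9.9·n: Z = (-5.010, 8.539), M = (5.010, -8.539). Equal radii place U and C the same way about N: U = N + 9.9·n = (17.67, 21.85), C = N − 9.9·n = (27.69, 4.770). So U.x = 17.67.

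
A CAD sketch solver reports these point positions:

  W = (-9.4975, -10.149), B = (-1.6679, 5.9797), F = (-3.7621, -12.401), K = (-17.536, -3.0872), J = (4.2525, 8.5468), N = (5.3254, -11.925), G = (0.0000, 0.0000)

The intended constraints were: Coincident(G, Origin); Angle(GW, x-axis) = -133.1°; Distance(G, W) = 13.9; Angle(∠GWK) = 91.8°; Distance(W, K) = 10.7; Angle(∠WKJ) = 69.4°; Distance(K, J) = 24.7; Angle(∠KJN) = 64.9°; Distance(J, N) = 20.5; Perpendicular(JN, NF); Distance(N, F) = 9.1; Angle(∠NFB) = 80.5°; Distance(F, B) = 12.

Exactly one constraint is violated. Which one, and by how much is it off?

Distance(F, B) = 12 — off by 6.50.

G = (0.00, 0.00) ✓; GW at -133.1° ✓; |GW| = 13.90 ✓; ∠GWK = 91.80° ✓; |WK| = 10.70 ✓; ∠WKJ = 69.40° ✓; |KJ| = 24.70 ✓; ∠KJN = 64.90° ✓; |JN| = 20.50 ✓; ∠(JN, NF) = 90.00° ✓; |NF| = 9.100 ✓; ∠NFB = 80.50° ✓; |FB| = 18.50 ✗.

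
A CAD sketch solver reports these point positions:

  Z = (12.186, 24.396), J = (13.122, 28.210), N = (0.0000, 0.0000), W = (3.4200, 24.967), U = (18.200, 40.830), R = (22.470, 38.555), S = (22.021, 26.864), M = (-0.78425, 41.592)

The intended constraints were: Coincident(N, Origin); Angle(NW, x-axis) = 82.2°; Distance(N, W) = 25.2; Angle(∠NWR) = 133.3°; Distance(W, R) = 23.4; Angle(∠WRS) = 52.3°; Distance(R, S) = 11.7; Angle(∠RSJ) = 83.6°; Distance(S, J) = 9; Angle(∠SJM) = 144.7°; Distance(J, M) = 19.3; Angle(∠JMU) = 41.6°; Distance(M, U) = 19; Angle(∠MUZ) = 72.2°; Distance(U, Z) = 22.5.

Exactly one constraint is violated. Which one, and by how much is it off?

Distance(U, Z) = 22.5 — off by 5.00.

N = (0.00, 0.00) ✓; NW at 82.20° ✓; |NW| = 25.20 ✓; ∠NWR = 133.3° ✓; |WR| = 23.40 ✓; ∠WRS = 52.30° ✓; |RS| = 11.70 ✓; ∠RSJ = 83.60° ✓; |SJ| = 9.000 ✓; ∠SJM = 144.7° ✓; |JM| = 19.30 ✓; ∠JMU = 41.60° ✓; |MU| = 19.00 ✓; ∠MUZ = 72.20° ✓; |UZ| = 17.50 ✗.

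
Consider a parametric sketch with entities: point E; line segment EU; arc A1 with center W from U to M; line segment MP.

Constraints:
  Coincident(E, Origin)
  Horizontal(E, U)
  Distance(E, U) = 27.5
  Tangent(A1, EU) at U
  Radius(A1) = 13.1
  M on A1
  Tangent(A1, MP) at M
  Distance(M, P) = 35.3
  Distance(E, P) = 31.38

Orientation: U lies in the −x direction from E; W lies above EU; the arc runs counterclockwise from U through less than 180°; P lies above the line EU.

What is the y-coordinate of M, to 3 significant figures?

4.42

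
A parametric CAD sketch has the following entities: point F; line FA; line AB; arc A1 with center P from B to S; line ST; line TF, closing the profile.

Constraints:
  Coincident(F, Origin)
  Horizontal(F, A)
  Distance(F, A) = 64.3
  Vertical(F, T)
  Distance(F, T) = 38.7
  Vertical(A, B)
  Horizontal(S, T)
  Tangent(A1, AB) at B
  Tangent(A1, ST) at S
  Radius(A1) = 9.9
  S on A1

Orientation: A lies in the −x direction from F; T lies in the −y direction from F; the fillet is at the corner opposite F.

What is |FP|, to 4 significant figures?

61.55

F is at the origin; FA is horizontal with |FA| = 64.3 and A on the −x side, so A = (-64.30, 0.000). FT is vertical with |FT| = 38.7 and T on the −y side, so T = (0.000, -38.70). The virtual corner opposite F is at (-64.30, -38.70). Tangency of A1 to AB means the radius PB is perpendicular to AB and since A1 is tangent to ST there, PS ⟂ ST, with radius 9.9, so the center P sits 9.9 in from both sides at P = (-54.40, -28.80). Then |FP| = |P − F| = 61.55.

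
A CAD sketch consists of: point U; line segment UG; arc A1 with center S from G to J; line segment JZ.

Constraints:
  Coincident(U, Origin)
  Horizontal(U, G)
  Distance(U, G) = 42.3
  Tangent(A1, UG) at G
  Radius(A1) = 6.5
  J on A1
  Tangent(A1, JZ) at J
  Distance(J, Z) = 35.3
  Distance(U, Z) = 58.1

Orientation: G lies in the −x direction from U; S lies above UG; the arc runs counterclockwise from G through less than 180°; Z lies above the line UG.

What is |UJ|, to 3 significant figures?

36.6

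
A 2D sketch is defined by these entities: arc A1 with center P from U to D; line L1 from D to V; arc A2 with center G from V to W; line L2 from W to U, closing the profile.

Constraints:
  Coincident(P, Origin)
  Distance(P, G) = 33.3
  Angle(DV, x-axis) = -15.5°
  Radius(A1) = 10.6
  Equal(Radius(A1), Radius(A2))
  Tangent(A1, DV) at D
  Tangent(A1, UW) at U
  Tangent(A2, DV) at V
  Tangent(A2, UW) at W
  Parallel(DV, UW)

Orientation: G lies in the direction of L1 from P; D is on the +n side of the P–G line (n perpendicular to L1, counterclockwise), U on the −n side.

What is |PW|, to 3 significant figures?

34.9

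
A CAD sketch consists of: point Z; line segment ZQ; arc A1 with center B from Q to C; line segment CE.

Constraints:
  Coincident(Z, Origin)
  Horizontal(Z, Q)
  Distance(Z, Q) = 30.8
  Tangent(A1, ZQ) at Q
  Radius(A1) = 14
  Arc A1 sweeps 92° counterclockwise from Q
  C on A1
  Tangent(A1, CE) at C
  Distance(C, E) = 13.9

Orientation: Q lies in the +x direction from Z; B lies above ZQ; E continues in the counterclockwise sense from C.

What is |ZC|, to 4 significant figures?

47.08

Z is at the origin; Z and Q share the same y with |ZQ| = 30.8 and Q on the +x side, so Q = (30.80, 0.000). The tangent condition forces BQ to be normal to ZQ, so B = Q + (0, 14) = (30.80, 14.00). On A1, Q sits at bearing -90° from B; a 92° counterclockwise sweep puts C at bearing 2°, so C = B + 14.0·(cos 2°, sin 2°) = (44.79, 14.49). Then |ZC| = |C − Z| = 47.08.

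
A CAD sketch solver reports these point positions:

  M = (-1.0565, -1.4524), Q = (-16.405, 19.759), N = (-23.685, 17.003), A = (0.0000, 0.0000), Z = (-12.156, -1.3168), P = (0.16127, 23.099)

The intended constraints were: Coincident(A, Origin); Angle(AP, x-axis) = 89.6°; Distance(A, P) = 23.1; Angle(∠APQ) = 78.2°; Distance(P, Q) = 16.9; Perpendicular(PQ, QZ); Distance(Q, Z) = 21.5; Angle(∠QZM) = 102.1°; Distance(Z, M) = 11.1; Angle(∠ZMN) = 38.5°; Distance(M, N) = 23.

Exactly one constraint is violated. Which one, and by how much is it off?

Distance(M, N) = 23 — off by 6.20.

A = (0.00, 0.00) ✓; AP at 89.60° ✓; |AP| = 23.10 ✓; ∠APQ = 78.20° ✓; |PQ| = 16.90 ✓; ∠(PQ, QZ) = 90.00° ✓; |QZ| = 21.50 ✓; ∠QZM = 102.1° ✓; |ZM| = 11.10 ✓; ∠ZMN = 38.50° ✓; |MN| = 29.20 ✗.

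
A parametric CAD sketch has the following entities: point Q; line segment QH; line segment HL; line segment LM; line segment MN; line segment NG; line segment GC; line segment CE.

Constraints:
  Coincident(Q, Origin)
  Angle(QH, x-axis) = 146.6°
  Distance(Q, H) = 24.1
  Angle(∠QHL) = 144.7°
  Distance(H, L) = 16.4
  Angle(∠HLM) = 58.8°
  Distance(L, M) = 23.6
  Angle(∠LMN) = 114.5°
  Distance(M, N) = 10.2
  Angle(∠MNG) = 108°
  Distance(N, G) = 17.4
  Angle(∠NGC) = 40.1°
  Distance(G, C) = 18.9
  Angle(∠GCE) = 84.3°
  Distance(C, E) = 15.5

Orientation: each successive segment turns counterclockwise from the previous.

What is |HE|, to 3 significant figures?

25.4

Q is at the origin; QH runs at 146.6° with length 24.1, so H = (-20.1, 13.3). ∠QHL = 144.7° gives HL at -178° from the x-axis; with |HL| = 16.4, L = (-36.5, 12.7). ∠HLM = 58.8° gives LM at -56.9° from the x-axis; with |LM| = 23.6, M = (-23.6, -7.05). ∠LMN = 114.5° gives MN at 8.60° from the x-axis; with |MN| = 10.2, N = (-13.5, -5.52). ∠MNG = 108.0° gives NG at 80.6° from the x-axis; with |NG| = 17.4, G = (-10.7, 11.6). ∠NGC = 40.1° gives GC at -140° from the x-axis; with |GC| = 18.9, C = (-25.1, -0.630). ∠GCE = 84.3° gives CE at -43.8° from the x-axis; with |CE| = 15.5, E = (-13.9, -11.4). Then |HE| = |E − H| = 25.4.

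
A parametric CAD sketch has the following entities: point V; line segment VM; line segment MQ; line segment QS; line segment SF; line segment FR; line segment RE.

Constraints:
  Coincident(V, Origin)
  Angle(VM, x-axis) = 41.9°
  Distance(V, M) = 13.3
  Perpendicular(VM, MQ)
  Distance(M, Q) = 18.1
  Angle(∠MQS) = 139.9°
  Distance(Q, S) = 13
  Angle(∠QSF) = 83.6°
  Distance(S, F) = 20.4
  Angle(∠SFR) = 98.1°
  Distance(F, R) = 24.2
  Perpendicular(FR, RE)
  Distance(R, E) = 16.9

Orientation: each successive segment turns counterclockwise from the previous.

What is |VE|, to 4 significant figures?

19.75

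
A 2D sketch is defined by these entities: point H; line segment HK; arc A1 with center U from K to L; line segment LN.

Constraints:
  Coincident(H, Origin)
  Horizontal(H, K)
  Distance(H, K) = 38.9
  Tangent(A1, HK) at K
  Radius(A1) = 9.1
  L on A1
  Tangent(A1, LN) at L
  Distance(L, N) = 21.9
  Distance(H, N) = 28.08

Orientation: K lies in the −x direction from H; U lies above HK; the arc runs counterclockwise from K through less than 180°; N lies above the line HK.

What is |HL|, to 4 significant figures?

31.83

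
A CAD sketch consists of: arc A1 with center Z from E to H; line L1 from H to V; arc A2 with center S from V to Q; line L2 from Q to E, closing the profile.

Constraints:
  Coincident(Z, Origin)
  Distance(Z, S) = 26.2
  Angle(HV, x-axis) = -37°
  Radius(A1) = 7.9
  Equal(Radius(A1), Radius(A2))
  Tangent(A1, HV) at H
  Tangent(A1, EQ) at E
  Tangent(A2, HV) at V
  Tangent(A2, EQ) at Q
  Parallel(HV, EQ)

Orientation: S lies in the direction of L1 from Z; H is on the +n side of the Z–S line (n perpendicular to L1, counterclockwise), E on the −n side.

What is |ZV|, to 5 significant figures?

27.365

Tangency of A1 to both parallel lines with radius 7.9 puts H and E at Z ± 7.9·n: H = (4.7543, 6.3092), E = (-4.7543, -6.3092). Equal radii place V and Q the same way about S: V = S + 7.9·n = (25.679, -9.4583), Q = S − 7.9·n = (16.170, -22.077). Then |ZV| = |V − Z| = 27.365.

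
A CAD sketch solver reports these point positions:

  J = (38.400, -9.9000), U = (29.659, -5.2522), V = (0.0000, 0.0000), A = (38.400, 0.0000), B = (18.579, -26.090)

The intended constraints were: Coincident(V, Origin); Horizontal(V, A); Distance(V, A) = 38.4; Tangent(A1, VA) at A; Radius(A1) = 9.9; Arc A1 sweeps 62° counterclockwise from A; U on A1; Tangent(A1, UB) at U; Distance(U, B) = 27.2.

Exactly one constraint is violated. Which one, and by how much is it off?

Distance(U, B) = 27.2 — off by 3.60.

V = (0.00, 0.00) ✓; V.y = 0.00, A.y = 0.00 ✓; |VA| = 38.40 ✓; ∠(JA, AV) = 90.00° ✓; |JA| = 9.900 ✓; bearing(J→U) − bearing(J→A) = 62.00° ✓; |JU| = 9.900 ✓; ∠(JU, UB) = 90.00° ✓; |UB| = 23.60 ✗.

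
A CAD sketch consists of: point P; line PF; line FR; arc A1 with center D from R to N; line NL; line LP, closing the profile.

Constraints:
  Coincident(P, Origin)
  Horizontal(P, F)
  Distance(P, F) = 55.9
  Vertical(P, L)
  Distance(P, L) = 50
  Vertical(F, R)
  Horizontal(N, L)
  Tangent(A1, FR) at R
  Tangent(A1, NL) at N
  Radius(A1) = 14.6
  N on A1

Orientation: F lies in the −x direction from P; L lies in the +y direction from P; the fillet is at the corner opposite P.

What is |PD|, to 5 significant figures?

54.395

P is at the origin; PF is horizontal with |PF| = 55.9 and F on the −x side, so F = (-55.900, 0.0000). P and L share the same x with |PL| = 50.0 and L on the +y side, so L = (0.0000, 50.000). The virtual corner opposite P is at (-55.900, 50.000). A1 meets FR tangentially, so DR is at right angles to FR and A1 meets NL tangentially, so DN is at right angles to NL, with radius 14.6, so the center D sits 14.6 in from both sides at D = (-41.300, 35.400). Then |PD| = |D − P| = 54.395.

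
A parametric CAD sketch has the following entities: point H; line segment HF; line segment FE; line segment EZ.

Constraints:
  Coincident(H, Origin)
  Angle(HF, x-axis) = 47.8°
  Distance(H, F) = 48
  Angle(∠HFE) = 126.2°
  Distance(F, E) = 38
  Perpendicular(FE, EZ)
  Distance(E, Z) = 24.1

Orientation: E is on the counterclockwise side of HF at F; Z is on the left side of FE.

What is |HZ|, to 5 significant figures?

67.944

∠HFE = 126.2°, so FE runs at 47.8° + (180° − 126.2°) = 101.60° from the x-axis; with |FE| = 38.0, E = F + 38.0·(cos 101.60°, sin 101.60°) = (24.602, 72.782). The perpendicularity gives EZ at right angles to FE; with |EZ| = 24.1 on the left of FE, Z = E + 24.1·(-0.97958, -0.20108) = (0.99386, 67.937). Then |HZ| = |Z − H| = 67.944.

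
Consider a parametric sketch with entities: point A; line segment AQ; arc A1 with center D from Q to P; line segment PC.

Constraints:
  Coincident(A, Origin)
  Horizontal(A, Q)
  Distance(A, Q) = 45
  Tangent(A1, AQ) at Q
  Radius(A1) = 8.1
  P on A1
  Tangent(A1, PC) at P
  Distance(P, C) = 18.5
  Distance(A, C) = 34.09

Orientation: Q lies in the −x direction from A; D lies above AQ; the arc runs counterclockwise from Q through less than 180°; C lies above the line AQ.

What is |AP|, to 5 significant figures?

38.379

Checks: A = (0.00, 0.00) ✓; |DP| = 8.100 ✓; ∠(DP, PC) = 90.00° ✓; |PC| = 18.50 ✓; |AC| = 34.09 ✓.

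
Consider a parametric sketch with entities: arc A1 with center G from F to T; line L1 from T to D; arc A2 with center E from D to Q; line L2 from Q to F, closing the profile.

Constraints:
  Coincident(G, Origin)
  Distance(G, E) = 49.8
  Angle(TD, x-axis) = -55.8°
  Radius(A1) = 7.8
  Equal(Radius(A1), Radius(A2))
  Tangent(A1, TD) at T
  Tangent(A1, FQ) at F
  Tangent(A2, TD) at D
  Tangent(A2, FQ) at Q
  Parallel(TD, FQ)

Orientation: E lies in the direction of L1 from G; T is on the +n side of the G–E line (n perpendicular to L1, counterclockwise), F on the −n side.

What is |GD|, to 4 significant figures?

50.41

Tangency of A1 to both parallel lines with radius 7.8 puts T and F at G ± 7.8·n: T = (6.451, 4.384), F = (-6.451, -4.384). Equal radii place D and Q the same way about E: D = E + 7.8·n = (34.44, -36.80), Q = E − 7.8·n = (21.54, -45.57). Then |GD| = |D − G| = 50.41.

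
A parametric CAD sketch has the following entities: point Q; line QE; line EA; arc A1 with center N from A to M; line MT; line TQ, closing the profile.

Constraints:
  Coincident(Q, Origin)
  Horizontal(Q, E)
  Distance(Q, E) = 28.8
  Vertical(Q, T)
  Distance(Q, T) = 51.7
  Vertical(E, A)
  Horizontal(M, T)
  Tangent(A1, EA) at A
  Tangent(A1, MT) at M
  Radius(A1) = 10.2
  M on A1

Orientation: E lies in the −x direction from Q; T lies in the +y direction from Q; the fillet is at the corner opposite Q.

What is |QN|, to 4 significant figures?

45.48

Q is at the origin; QE is horizontal with |QE| = 28.8 and E on the −x side, so E = (-28.80, 0.000). QT is vertical with |QT| = 51.7 and T on the +y side, so T = (0.000, 51.70). The virtual corner opposite Q is at (-28.80, 51.70). Since A1 is tangent to EA there, NA ⟂ EA and since A1 is tangent to MT there, NM ⟂ MT, with radius 10.2, so the center N sits 10.2 in from both sides at N = (-18.60, 41.50). Then |QN| = |N − Q| = 45.48.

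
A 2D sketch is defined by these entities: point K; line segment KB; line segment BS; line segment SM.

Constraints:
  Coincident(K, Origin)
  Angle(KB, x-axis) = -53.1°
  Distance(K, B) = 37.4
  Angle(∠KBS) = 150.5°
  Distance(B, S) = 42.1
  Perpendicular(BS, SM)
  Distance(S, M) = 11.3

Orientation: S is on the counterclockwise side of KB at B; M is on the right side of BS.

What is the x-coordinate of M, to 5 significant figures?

56.511

K is at the origin; KB runs at -53.1° with length 37.4, so B = 37.4·(cos -53.1°, sin -53.1°) = (22.456, -29.908). ∠KBS = 150.5°, so BS runs at -53.1° + (180° − 150.5°) = -23.600° from the x-axis; with |BS| = 42.1, S = B + 42.1·(cos -23.600°, sin -23.600°) = (61.035, -46.763). BS ⟂ SM; with |SM| = 11.3 on the right of BS, M = S + 11.3·(-0.40035, -0.91636) = (56.511, -57.118). So M.x = 56.511.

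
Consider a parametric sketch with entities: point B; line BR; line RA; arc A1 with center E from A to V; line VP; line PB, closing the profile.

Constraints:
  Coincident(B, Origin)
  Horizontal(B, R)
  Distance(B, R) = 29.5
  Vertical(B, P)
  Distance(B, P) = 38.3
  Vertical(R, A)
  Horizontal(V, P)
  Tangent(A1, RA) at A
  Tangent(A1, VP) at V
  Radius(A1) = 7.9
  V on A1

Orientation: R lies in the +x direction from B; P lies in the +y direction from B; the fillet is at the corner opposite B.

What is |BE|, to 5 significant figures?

37.292

BP is vertical with |BP| = 38.3 and P on the +y side, so P = (0.0000, 38.300). The virtual corner opposite B is at (29.500, 38.300). Tangency of A1 to RA means the radius EA is perpendicular to RA and since A1 is tangent to VP there, EV ⟂ VP, with radius 7.9, so the center E sits 7.9 in from both sides at E = (21.600, 30.400). Then |BE| = |E − B| = 37.292.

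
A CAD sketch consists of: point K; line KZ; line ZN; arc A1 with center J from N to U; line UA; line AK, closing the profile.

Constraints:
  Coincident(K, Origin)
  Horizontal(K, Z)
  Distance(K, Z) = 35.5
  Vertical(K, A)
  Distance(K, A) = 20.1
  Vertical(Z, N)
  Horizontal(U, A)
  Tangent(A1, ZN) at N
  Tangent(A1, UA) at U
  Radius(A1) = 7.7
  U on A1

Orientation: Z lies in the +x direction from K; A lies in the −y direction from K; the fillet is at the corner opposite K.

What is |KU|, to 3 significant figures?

34.3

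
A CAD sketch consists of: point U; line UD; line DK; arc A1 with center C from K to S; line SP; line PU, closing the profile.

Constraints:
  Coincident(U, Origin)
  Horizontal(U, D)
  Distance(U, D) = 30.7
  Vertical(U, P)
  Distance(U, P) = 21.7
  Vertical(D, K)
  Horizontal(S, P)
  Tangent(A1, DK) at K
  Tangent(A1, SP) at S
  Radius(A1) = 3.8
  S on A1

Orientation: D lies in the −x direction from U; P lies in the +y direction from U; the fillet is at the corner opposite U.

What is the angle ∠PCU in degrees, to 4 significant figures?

41.68°

U is at the origin; UD is horizontal with |UD| = 30.7 and D on the −x side, so D = (-30.70, 0.000). UP is vertical with |UP| = 21.7 and P on the +y side, so P = (0.000, 21.70). The virtual corner opposite U is at (-30.70, 21.70). Tangency of A1 to DK means the radius CK is perpendicular to DK and the tangent condition forces CS to be normal to SP, with radius 3.8, so the center C sits 3.8 in from both sides at C = (-26.90, 17.90). Then cos ∠PCU = CP·CU / (|CP||CU|), giving 41.68°.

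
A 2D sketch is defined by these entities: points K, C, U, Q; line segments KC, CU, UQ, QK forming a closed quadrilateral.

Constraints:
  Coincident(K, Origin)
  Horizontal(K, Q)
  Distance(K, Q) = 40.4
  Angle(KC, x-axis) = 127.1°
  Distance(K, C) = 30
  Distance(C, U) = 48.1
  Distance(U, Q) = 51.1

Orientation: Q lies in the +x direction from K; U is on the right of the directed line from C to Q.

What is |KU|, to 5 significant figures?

23.149

Checks: |CU| = 48.10 ✓; |UQ| = 51.10 ✓.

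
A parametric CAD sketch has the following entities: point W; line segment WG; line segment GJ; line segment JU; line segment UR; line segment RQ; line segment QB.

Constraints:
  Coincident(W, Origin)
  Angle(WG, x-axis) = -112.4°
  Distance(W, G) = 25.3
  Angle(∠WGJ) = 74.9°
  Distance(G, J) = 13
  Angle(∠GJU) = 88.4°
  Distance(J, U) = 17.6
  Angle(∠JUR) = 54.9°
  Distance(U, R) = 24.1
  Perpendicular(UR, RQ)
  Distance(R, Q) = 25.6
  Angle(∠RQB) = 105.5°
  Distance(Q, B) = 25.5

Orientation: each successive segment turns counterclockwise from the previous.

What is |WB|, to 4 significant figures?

41.45

W is at the origin; WG runs at -112.4° with length 25.3, so G = (-9.641, -23.39). ∠WGJ = 74.9° gives GJ at -7.300° from the x-axis; with |GJ| = 13.0, J = (3.254, -25.04). ∠GJU = 88.4° gives JU at 84.30° from the x-axis; with |JU| = 17.6, U = (5.002, -7.530). ∠JUR = 54.9° gives UR at -150.6° from the x-axis; with |UR| = 24.1, R = (-15.99, -19.36). UR is perpendicular to RQ, so RQ runs at -60.60°; with |RQ| = 25.6, Q = (-3.428, -41.66). ∠RQB = 105.5° gives QB at 13.90° from the x-axis; with |QB| = 25.5, B = (21.33, -35.54). Then |WB| = |B − W| = 41.45.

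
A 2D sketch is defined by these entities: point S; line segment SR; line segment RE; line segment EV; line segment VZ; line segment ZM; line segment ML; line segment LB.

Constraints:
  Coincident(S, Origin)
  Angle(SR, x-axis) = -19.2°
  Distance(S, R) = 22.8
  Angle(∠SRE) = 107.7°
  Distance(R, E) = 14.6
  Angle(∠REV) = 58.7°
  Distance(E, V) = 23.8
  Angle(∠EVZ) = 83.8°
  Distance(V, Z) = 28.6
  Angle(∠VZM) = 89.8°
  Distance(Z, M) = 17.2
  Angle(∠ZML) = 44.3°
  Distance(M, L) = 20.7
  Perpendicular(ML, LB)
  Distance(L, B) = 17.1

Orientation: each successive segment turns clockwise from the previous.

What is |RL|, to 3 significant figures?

12.4

S is at the origin; SR runs at -19.2° with length 22.8, so R = (21.5, -7.50). ∠SRE = 107.7° gives RE at -91.5° from the x-axis; with |RE| = 14.6, E = (21.1, -22.1). ∠REV = 58.7° gives EV at 147° from the x-axis; with |EV| = 23.8, V = (1.14, -9.20). ∠EVZ = 83.8° gives VZ at 51.0° from the x-axis; with |VZ| = 28.6, Z = (19.1, 13.0). ∠VZM = 89.8° gives ZM at -39.2° from the x-axis; with |ZM| = 17.2, M = (32.5, 2.15). ∠ZML = 44.3° gives ML at -175° from the x-axis; with |ML| = 20.7, L = (11.9, 0.315). Then |RL| = |L − R| = 12.4.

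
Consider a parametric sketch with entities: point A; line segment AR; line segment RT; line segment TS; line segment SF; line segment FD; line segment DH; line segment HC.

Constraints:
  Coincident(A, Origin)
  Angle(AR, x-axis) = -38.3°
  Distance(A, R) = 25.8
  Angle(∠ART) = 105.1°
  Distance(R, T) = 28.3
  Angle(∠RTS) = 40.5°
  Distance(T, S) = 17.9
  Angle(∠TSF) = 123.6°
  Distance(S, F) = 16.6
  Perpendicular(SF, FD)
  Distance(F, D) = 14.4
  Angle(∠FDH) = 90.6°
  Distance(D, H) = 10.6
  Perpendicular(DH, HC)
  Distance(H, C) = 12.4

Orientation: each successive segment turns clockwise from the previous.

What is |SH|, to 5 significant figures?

15.703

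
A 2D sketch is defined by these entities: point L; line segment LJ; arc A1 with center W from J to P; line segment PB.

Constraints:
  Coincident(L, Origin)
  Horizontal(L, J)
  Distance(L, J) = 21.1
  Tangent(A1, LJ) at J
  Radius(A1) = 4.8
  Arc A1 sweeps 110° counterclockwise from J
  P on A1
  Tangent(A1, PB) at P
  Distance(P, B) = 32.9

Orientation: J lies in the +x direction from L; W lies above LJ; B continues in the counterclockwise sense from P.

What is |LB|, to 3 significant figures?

40.0

L is at the origin; L and J share the same y with |LJ| = 21.1 and J on the +x side, so J = (21.1, 0.00). Since A1 is tangent to LJ there, WJ ⟂ LJ, so W = J + (0, 4.8) = (21.1, 4.80). On A1, J sits at bearing -90° from W; a 110° counterclockwise sweep puts P at bearing 20°, so P = W + 4.8·(cos 20°, sin 20°) = (25.6, 6.44). Since A1 is tangent to PB there, WP ⟂ PB, so PB runs along (−sin 20°, cos 20°); with |PB| = 32.9, B = (14.4, 37.4). Then |LB| = |B − L| = 40.0.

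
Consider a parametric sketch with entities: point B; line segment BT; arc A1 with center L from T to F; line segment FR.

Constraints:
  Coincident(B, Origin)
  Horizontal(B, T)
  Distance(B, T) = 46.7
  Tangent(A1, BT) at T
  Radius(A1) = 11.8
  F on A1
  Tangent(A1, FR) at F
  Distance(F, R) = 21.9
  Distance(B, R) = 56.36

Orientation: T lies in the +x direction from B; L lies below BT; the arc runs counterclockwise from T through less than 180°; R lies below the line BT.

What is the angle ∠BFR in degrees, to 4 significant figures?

133.8°

B is at the origin; BT is horizontal with |BT| = 46.7 and T on the +x side, so T = (46.70, 0.000). Tangency of A1 to BT means the radius LT is perpendicular to BT, so L = T + (0, -11.8) = (46.70, -11.80). Since LF ⟂ FR (tangency), |LR| = √(11.8² + 21.9²) = 24.88 regardless of where F sits on A1. So R lies on both circle(B, 56.36) and circle(L, 24.88); the below-BT intersection is R = (43.03, -36.40). F is the foot of the tangent from R: F = (35.60, -15.80).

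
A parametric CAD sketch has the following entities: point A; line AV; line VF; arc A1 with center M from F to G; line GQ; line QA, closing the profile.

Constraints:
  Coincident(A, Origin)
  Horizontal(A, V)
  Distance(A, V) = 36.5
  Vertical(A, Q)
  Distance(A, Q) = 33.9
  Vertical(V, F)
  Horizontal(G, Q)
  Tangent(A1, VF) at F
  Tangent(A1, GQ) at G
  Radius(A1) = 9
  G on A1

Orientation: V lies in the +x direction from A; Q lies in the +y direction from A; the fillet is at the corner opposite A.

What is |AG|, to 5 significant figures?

43.652

A is at the origin; AV is horizontal with |AV| = 36.5 and V on the +x side, so V = (36.500, 0.0000). AQ is vertical with |AQ| = 33.9 and Q on the +y side, so Q = (0.0000, 33.900). The virtual corner opposite A is at (36.500, 33.900). Tangency of A1 to VF means the radius MF is perpendicular to VF and since A1 is tangent to GQ there, MG ⟂ GQ, with radius 9.0, so the center M sits 9.0 in from both sides at M = (27.500, 24.900). That places the tangent points at F = (36.500, 24.900) on VF and G = (27.500, 33.900) on GQ. Then |AG| = |G − A| = 43.652.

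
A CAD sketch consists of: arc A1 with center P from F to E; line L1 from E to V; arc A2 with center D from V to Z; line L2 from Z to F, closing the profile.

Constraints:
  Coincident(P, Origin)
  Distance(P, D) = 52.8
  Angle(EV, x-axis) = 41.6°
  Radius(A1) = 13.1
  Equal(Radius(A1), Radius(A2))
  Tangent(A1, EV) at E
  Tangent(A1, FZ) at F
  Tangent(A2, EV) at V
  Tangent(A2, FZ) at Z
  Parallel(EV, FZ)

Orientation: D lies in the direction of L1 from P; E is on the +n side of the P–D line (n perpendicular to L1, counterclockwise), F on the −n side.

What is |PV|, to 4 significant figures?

54.40

The slot axis is L1's direction at 41.6°, so u = (cos 41.6°, sin 41.6°) = (0.7478, 0.6639) and n = (−sin 41.6°, cos 41.6°) = (-0.6639, 0.7478). P is at the origin and D lies 52.8 along u from P, so D = 52.8·u = (39.48, 35.06). Tangency of A1 to both parallel lines with radius 13.1 puts E and F at P ± 13.1·n: E = (-8.697, 9.796), F = (8.697, -9.796). Equal radii place V and Z the same way about D: V = D + 13.1·n = (30.79, 44.85), Z = D − 13.1·n = (48.18, 25.26). Then |PV| = |V − P| = 54.40.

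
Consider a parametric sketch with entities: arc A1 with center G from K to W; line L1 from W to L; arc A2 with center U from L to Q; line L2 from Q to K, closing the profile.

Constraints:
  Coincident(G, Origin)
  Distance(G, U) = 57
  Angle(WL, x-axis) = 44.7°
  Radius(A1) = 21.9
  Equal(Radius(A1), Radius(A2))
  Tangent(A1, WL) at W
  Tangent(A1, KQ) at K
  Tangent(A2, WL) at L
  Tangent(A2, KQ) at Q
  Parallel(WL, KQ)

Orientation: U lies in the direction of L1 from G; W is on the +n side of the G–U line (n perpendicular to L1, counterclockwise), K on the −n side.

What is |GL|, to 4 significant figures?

61.06

The slot axis is L1's direction at 44.7°, so u = (cos 44.7°, sin 44.7°) = (0.7108, 0.7034) and n = (−sin 44.7°, cos 44.7°) = (-0.7034, 0.7108). G is at the origin and U lies 57.0 along u from G, so U = 57.0·u = (40.52, 40.09). Tangency of A1 to both parallel lines with radius 21.9 puts W and K at G ± 21.9·n: W = (-15.40, 15.57), K = (15.40, -15.57). Equal radii place L and Q the same way about U: L = U + 21.9·n = (25.11, 55.66), Q = U − 21.9·n = (55.92, 24.53). Then |GL| = |L − G| = 61.06.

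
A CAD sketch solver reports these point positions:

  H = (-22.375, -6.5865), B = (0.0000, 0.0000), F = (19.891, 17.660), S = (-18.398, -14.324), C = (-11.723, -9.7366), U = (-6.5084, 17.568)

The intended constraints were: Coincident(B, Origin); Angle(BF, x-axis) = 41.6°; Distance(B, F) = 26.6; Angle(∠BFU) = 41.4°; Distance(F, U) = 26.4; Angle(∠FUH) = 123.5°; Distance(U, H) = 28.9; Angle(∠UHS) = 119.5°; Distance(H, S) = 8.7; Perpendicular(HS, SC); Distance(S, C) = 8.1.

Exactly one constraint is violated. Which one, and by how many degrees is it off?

Perpendicular(HS, SC) — off by 7.30°.

B = (0.00, 0.00) ✓; BF at 41.60° ✓; |BF| = 26.60 ✓; ∠BFU = 41.40° ✓; |FU| = 26.40 ✓; ∠FUH = 123.5° ✓; |UH| = 28.90 ✓; ∠UHS = 119.5° ✓; |HS| = 8.700 ✓; ∠(HS, SC) = 97.30° ✗; |SC| = 8.099 ✓.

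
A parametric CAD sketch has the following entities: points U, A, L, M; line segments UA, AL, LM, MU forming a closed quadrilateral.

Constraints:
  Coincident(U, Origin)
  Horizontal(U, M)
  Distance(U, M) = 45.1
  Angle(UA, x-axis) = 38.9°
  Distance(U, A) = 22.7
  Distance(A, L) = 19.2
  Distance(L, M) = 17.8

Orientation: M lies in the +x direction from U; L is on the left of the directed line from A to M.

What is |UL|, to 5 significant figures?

40.036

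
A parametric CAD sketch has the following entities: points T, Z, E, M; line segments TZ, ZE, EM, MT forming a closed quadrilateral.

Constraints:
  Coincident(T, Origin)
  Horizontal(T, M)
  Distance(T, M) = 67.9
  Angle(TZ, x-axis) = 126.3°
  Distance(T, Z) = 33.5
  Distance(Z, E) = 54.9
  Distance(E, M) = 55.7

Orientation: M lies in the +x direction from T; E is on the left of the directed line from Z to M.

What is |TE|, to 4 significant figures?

54.09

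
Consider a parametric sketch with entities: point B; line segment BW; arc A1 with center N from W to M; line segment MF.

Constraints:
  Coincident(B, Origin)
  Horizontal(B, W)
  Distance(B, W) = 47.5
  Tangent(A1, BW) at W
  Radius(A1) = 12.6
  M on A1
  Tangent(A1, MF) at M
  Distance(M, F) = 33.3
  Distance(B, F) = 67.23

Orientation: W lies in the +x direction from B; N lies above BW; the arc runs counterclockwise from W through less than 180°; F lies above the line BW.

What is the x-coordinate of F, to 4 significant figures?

46.87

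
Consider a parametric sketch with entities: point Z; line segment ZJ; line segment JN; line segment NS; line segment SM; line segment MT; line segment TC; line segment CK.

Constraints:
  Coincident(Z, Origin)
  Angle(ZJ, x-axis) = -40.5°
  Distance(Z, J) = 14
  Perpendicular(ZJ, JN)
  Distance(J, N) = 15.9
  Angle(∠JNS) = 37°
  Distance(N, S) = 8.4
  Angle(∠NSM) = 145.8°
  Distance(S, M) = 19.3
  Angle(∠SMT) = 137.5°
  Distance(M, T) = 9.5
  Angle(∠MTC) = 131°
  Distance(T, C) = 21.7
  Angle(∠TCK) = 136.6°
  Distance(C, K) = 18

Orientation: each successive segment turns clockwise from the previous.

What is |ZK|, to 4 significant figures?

49.46

Z is at the origin; ZJ runs at -40.5° with length 14.0, so J = (10.65, -9.092). The perpendicularity gives JN at right angles to ZJ, so JN runs at -130.5°; with |JN| = 15.9, N = (0.3195, -21.18). ∠JNS = 37.0° gives NS at 86.50° from the x-axis; with |NS| = 8.4, S = (0.8323, -12.80). ∠NSM = 145.8° gives SM at 52.30° from the x-axis; with |SM| = 19.3, M = (12.63, 2.472). ∠SMT = 137.5° gives MT at 9.800° from the x-axis; with |MT| = 9.5, T = (22.00, 4.089). ∠MTC = 131.0° gives TC at -39.20° from the x-axis; with |TC| = 21.7, C = (38.81, -9.626). ∠TCK = 136.6° gives CK at -82.60° from the x-axis; with |CK| = 18.0, K = (41.13, -27.48). Then |ZK| = |K − Z| = 49.46.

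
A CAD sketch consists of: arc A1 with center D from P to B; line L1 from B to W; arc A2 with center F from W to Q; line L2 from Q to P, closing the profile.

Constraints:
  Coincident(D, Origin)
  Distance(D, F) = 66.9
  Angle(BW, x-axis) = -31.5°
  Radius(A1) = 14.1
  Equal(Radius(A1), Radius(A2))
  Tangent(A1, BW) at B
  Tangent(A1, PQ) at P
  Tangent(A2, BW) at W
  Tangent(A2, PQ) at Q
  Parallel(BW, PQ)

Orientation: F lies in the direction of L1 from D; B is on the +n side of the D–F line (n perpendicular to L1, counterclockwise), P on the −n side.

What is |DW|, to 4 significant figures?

68.37

The slot axis is L1's direction at -31.5°, so u = (cos -31.5°, sin -31.5°) = (0.8526, -0.5225) and n = (−sin -31.5°, cos -31.5°) = (0.5225, 0.8526). D is at the origin and F lies 66.9 along u from D, so F = 66.9·u = (57.04, -34.96). Tangency of A1 to both parallel lines with radius 14.1 puts B and P at D ± 14.1·n: B = (7.367, 12.02), P = (-7.367, -12.02). Equal radii place W and Q the same way about F: W = F + 14.1·n = (64.41, -22.93), Q = F − 14.1·n = (49.67, -46.98). Then |DW| = |W − D| = 68.37.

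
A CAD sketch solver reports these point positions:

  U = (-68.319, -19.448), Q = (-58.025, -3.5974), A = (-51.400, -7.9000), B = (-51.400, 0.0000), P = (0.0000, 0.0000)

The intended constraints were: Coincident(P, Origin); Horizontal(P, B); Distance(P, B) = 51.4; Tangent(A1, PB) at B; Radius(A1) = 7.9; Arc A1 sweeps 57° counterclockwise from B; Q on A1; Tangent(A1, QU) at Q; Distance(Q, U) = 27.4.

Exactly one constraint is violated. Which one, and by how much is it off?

Distance(Q, U) = 27.4 — off by 8.50.

P = (0.00, 0.00) ✓; P.y = 0.00, B.y = 0.00 ✓; |PB| = 51.40 ✓; ∠(AB, BP) = 90.00° ✓; |AB| = 7.900 ✓; bearing(A→Q) − bearing(A→B) = 57.00° ✓; |AQ| = 7.900 ✓; ∠(AQ, QU) = 90.00° ✓; |QU| = 18.90 ✗.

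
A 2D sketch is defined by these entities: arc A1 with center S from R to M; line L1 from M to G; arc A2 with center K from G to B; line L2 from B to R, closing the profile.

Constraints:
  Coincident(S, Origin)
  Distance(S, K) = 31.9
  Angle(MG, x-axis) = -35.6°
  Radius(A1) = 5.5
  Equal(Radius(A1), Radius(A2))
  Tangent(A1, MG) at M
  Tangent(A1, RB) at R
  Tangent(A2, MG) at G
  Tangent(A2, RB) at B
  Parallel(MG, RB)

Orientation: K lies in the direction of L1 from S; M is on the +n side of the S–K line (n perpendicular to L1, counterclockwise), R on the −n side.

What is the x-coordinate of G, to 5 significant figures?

29.140

The slot axis is L1's direction at -35.6°, so u = (cos -35.6°, sin -35.6°) = (0.81310, -0.58212) and n = (−sin -35.6°, cos -35.6°) = (0.58212, 0.81310). S is at the origin and K lies 31.9 along u from S, so K = 31.9·u = (25.938, -18.570). Tangency of A1 to both parallel lines with radius 5.5 puts M and R at S ± 5.5·n: M = (3.2017, 4.4721), R = (-3.2017, -4.4721). Equal radii place G and B the same way about K: G = K + 5.5·n = (29.140, -14.098), B = K − 5.5·n = (22.736, -23.042). So G.x = 29.140.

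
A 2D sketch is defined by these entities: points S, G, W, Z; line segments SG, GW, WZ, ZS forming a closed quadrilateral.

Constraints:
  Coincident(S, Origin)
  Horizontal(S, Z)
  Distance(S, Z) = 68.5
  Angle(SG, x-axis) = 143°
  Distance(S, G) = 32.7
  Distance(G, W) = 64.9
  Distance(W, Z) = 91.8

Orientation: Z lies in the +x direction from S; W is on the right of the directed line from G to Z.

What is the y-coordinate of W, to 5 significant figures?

-43.716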